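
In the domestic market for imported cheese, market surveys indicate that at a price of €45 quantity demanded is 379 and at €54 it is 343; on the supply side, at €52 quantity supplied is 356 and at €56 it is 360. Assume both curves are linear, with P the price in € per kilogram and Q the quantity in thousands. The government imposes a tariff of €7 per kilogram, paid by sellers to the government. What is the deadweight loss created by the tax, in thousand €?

Demand slope: (343 − 379)/(54 − 45) = -4, so Qd = 559 − 4P.
Supply slope: (360 − 356)/(56 − 52) = 1, so Qs = P + 304.
Without the tax, 559 − 4P = P + 304 gives 5P = 255, so P* = €51 and Q* = 355.
With the tax collected from sellers, supply shifts: Qs = (P − 7) + 304.
New equilibrium: consumers pay €52.4, sellers receive €45.4, Q = 349.4. (Wedge: Pb − Ps = 7.)
Quantity falls by |ΔQ| = |355 − 349.4| = 5.6.
DWL = ½ · t · |ΔQ| = ½ · 7 · 5.6 = €19.6.

Deadweight loss = €19.6 thousand.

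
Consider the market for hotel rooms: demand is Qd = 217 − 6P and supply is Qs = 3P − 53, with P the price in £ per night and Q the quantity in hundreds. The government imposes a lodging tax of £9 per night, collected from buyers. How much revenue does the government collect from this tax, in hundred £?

Without the tax, 217 − 6P = 3P − 53 gives 9P = 270, so P* = £30 and Q* = 37.
With the tax collected from buyers, demand (in seller-price terms) shifts: Qd = 217 − 6(P + 9).
Solving gives Q = 19 with buyers paying £33 and sellers receiving £24 (the £9 wedge).
Revenue = t · Q = 9 · 19 = £171.

Tax revenue = £171 hundred.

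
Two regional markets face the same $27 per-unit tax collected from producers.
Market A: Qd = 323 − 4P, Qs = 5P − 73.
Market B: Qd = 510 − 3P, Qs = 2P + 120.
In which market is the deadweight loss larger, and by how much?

Market A: pre-tax P* = $44, Q* = 147; post-tax Q = 87; deadweight loss = $810.
Market B: pre-tax P* = $78, Q* = 276; post-tax Q = 243.6; deadweight loss = $437.4.
Difference: $810 vs $437.4 → market A is larger by $372.6.

Market A, by $372.6.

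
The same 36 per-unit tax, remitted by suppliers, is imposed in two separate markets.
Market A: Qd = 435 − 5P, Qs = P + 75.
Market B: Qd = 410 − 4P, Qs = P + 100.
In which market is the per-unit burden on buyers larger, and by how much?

Market B, by 1.2.

Market A: pre-tax P* = 60, Q* = 135; post-tax Q = 105; per-unit burden on buyers = 6.
Market B: pre-tax P* = 62, Q* = 162; post-tax Q = 133.2; per-unit burden on buyers = 7.2.
Difference: 6 vs 7.2 → market B is larger by 1.2.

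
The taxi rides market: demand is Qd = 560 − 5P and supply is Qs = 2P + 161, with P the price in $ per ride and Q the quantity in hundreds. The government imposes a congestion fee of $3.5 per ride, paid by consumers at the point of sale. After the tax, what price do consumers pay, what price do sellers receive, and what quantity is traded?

Consumers pay $58; sellers receive $54.5; quantity = 270.

Before the tax: set 560 − 5P = 2P + 161 → P* = $57, Q* = 275.
With the tax collected from consumers, demand (in seller-price terms) shifts: Qd = 560 − 5(P + 3.5).
New equilibrium: consumers pay $58, sellers receive $54.5, Q = 270. (Wedge: Pb − Ps = 3.5.)
The less price-elastic side of the market bears the larger share of a per-unit tax.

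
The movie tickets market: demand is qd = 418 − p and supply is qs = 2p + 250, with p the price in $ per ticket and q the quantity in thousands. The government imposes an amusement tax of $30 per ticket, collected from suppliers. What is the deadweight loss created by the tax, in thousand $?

Without the tax, 418 − p = 2p + 250 gives 3p = 168, so p* = $56 and q* = 362.
With the tax collected from suppliers, supply shifts: qs = 2(p − 30) + 250.
Solving gives q = 342 with consumers paying $76 and suppliers receiving $46 (the $30 wedge).
Quantity falls by |ΔQ| = |362 − 342| = 20.
DWL = ½ · t · |ΔQ| = ½ · 30 · 20 = $300.

Deadweight loss = $300 thousand.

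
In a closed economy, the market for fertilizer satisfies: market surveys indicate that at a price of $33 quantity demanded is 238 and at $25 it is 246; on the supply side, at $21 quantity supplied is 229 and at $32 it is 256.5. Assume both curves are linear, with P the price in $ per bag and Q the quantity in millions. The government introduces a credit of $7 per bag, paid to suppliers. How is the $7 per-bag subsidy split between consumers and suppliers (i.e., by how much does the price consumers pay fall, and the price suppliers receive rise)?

Consumers gain $5 per bag; suppliers gain $2 per bag.

Demand slope: (246 − 238)/(25 − 33) = -1, so Qd = 271 − P.
Supply slope: (256.5 − 229)/(32 − 21) = 2.5, so Qs = 2.5P + 176.5.
Without the subsidy, 271 − P = 2.5P + 176.5 gives 3.5P = 94.5, so P* = $27 and Q* = 244.
With a per-unit subsidy paid to suppliers, each receives P + 7 per unit sold, so supply becomes Qs = 2.5(P + 7) + 176.5.
New equilibrium: consumers pay $22, suppliers receive $29, Q = 249. (Wedge: Pb − Ps = −7.)
Gain to consumers: $5; to suppliers: $2. (They sum to $7.)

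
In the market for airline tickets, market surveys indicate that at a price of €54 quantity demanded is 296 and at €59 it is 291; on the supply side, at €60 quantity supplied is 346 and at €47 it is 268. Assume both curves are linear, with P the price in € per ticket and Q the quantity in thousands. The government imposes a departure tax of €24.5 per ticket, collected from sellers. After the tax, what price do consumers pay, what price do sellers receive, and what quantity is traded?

Consumers pay €73; sellers receive €48.5; quantity = 277.

Demand slope: (291 − 296)/(59 − 54) = -1, so Qd = 350 − P.
Supply slope: (268 − 346)/(47 − 60) = 6, so Qs = 6P − 14.
Without the tax, 350 − P = 6P − 14 gives 7P = 364, so P* = €52 and Q* = 298.
With the tax collected from sellers, supply shifts: Qs = 6(P − 24.5) − 14.
Solving gives Q = 277 with consumers paying €73 and sellers receiving €48.5 (the €24.5 wedge).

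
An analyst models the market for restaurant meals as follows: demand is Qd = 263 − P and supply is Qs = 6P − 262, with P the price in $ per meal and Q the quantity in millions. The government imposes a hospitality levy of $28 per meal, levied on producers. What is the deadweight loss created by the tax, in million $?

Deadweight loss = $336 million.

Before the tax: set 263 − P = 6P − 262 → P* = $75, Q* = 188.
With the tax collected from producers, supply shifts: Qs = 6(P − 28) − 262.
New equilibrium: consumers pay $99, producers receive $71, Q = 164. (Wedge: Pb − Ps = 28.)
Quantity falls by |ΔQ| = |188 − 164| = 24.
DWL = ½ · t · |ΔQ| = ½ · 28 · 24 = $336.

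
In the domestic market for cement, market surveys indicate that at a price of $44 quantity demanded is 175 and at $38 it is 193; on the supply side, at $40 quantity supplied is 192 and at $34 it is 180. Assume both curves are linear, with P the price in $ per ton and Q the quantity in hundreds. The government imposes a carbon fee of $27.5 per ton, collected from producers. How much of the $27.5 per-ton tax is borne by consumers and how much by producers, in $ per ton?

Demand slope: (193 − 175)/(38 − 44) = -3, so Qd = 307 − 3P.
Supply slope: (180 − 192)/(34 − 40) = 2, so Qs = 2P + 112.
Without the tax, 307 − 3P = 2P + 112 gives 5P = 195, so P* = $39 and Q* = 190.
With the tax collected from producers, supply shifts: Qs = 2(P − 27.5) + 112.
Solving gives Q = 157 with consumers paying $50 and producers receiving $22.5 (the $27.5 wedge).
Burden on consumers: $11; on producers: $16.5. (They sum to $27.5.)
The less price-elastic side of the market bears the larger share of a per-unit tax.

Consumers bear $11 per ton; producers bear $16.5 per ton.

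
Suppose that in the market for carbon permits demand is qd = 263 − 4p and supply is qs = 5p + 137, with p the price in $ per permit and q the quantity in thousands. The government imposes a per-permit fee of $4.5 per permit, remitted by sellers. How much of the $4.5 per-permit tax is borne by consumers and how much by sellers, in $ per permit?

Consumers bear $2.5 per permit; sellers bear $2 per permit.

Before the tax: set 263 − 4p = 5p + 137 → p* = $14, q* = 207.
With the tax collected from sellers, supply shifts: qs = 5(p − 4.5) + 137.
New equilibrium: consumers pay $16.5, sellers receive $12, q = 197. (Wedge: pb − ps = 4.5.)
Burden on consumers: $2.5; on sellers: $2. (They sum to $4.5.)
The less price-elastic side of the market bears the larger share of a per-unit tax.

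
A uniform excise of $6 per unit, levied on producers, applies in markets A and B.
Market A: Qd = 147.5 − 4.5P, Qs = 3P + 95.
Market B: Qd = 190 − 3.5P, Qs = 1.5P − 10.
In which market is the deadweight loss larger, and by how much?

Market A: pre-tax P* = $7, Q* = 116; post-tax Q = 105.2; deadweight loss = $32.4.
Market B: pre-tax P* = $40, Q* = 50; post-tax Q = 43.7; deadweight loss = $18.9.
Difference: $32.4 vs $18.9 → market A is larger by $13.5.

Market A, by $13.5.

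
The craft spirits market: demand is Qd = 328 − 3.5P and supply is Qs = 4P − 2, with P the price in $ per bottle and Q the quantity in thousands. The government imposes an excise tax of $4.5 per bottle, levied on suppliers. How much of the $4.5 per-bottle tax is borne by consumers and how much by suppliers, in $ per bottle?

Without the tax, 328 − 3.5P = 4P − 2 gives 7.5P = 330, so P* = $44 and Q* = 174.
With the tax collected from suppliers, supply shifts: Qs = 4(P − 4.5) − 2.
New equilibrium: consumers pay $46.4, suppliers receive $41.9, Q = 165.6. (Wedge: Pb − Ps = 4.5.)
Burden on consumers: $2.4; on suppliers: $2.1. (They sum to $4.5.)
The less price-elastic side of the market bears the larger share of a per-unit tax.

Consumers bear $2.4 per bottle; suppliers bear $2.1 per bottle.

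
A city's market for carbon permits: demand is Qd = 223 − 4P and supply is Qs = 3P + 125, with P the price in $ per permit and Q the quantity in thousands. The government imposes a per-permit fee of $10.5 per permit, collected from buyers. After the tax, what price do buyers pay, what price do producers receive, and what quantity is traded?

Without the tax, 223 − 4P = 3P + 125 gives 7P = 98, so P* = $14 and Q* = 167.
With the tax collected from buyers, demand (in seller-price terms) shifts: Qd = 223 − 4(P + 10.5).
New equilibrium: buyers pay $18.5, producers receive $8, Q = 149. (Wedge: Pb − Ps = 10.5.)

Buyers pay $18.5; producers receive $8; quantity = 149.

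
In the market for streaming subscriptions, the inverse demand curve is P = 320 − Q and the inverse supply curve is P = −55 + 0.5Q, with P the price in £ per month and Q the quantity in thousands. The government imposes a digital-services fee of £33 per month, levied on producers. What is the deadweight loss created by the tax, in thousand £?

Deadweight loss = £363 thousand.

Inverting to Q(P) form: Qd = 320 − P; Qs = 2P + 110.
Before the tax: set 320 − P = 2P + 110 → P* = £70, Q* = 250.
With the tax collected from producers, supply shifts: Qs = 2(P − 33) + 110.
Solving gives Q = 228 with buyers paying £92 and producers receiving £59 (the £33 wedge).
Quantity falls by |ΔQ| = |250 − 228| = 22.
DWL = ½ · t · |ΔQ| = ½ · 33 · 22 = £363.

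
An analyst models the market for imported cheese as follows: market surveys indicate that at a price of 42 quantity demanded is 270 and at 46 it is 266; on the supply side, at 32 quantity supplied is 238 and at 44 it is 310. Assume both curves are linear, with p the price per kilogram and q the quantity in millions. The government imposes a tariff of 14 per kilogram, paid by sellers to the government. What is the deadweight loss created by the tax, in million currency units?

Demand slope: (266 − 270)/(46 − 42) = -1, so qd = 312 − p.
Supply slope: (310 − 238)/(44 − 32) = 6, so qs = 6p + 46.
Without the tax, 312 − p = 6p + 46 gives 7p = 266, so p* = 38 and q* = 274.
With the tax collected from sellers, supply shifts: qs = 6(p − 14) + 46.
Solving gives q = 262 with buyers paying 50 and sellers receiving 36 (the 14 wedge).
Quantity falls by |ΔQ| = |274 − 262| = 12.
DWL = ½ · t · |ΔQ| = ½ · 14 · 12 = 84.

Deadweight loss = 84 million.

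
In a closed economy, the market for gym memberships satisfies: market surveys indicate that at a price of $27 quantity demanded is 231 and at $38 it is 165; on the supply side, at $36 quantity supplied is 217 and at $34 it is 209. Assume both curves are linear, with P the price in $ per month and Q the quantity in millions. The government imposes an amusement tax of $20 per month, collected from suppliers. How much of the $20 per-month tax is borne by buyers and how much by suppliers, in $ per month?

Buyers bear $8 per month; suppliers bear $12 per month.

Demand slope: (165 − 231)/(38 − 27) = -6, so Qd = 393 − 6P.
Supply slope: (209 − 217)/(34 − 36) = 4, so Qs = 4P + 73.
Before the tax: set 393 − 6P = 4P + 73 → P* = $32, Q* = 201.
With the tax collected from suppliers, supply shifts: Qs = 4(P − 20) + 73.
Solving gives Q = 153 with buyers paying $40 and suppliers receiving $20 (the $20 wedge).
Burden on buyers: $8; on suppliers: $12. (They sum to $20.)
The less price-elastic side of the market bears the larger share of a per-unit tax.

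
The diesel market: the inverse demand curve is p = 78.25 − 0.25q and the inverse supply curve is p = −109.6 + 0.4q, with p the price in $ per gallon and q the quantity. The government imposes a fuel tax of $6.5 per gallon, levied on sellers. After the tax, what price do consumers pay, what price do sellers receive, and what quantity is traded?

Rewrite in direct form: qd = 313 − 4p and qs = 2.5p + 274.
Without the tax, 313 − 4p = 2.5p + 274 gives 6.5p = 39, so p* = $6 and q* = 289.
With the tax collected from sellers, supply shifts: qs = 2.5(p − 6.5) + 274.
Solving gives q = 279 with consumers paying $8.5 and sellers receiving $2 (the $6.5 wedge).

Consumers pay $8.5; sellers receive $2; quantity = 279.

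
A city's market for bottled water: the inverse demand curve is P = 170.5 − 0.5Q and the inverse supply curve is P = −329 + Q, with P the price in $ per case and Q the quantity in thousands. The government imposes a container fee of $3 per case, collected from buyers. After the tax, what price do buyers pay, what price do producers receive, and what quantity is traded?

Buyers pay $5; producers receive $2; quantity = 331.

Rewrite in direct form: Qd = 341 − 2P and Qs = P + 329.
Without the tax, 341 − 2P = P + 329 gives 3P = 12, so P* = $4 and Q* = 333.
With the tax collected from buyers, demand (in seller-price terms) shifts: Qd = 341 − 2(P + 3).
New equilibrium: buyers pay $5, producers receive $2, Q = 331. (Wedge: Pb − Ps = 3.)
The less price-elastic side of the market bears the larger share of a per-unit tax.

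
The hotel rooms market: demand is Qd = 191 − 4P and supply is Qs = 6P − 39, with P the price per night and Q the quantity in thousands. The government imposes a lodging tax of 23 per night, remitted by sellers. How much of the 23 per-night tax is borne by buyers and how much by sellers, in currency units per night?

Before the tax: set 191 − 4P = 6P − 39 → P* = 23, Q* = 99.
With the tax collected from sellers, supply shifts: Qs = 6(P − 23) − 39.
New equilibrium: buyers pay 36.8, sellers receive 13.8, Q = 43.8. (Wedge: Pb − Ps = 23.)
Burden on buyers: 13.8; on sellers: 9.2. (They sum to 23.)

Buyers bear 13.8 per night; sellers bear 9.2 per night.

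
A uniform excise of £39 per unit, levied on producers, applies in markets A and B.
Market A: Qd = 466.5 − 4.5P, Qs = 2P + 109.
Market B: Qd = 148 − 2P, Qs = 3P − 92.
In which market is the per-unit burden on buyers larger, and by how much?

Market B, by £11.4.

Market A: pre-tax P* = £55, Q* = 219; post-tax Q = 165; per-unit burden on buyers = £12.
Market B: pre-tax P* = £48, Q* = 52; post-tax Q = 5.2; per-unit burden on buyers = £23.4.
Difference: £12 vs £23.4 → market B is larger by £11.4.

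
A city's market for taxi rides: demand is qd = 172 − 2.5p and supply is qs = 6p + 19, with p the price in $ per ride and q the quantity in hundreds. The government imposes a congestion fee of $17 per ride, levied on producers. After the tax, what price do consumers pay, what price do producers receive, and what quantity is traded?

Consumers pay $30; producers receive $13; quantity = 97.

Before the tax: set 172 − 2.5p = 6p + 19 → p* = $18, q* = 127.
With the tax collected from producers, supply shifts: qs = 6(p − 17) + 19.
Solving gives q = 97 with consumers paying $30 and producers receiving $13 (the $17 wedge).
The less price-elastic side of the market bears the larger share of a per-unit tax.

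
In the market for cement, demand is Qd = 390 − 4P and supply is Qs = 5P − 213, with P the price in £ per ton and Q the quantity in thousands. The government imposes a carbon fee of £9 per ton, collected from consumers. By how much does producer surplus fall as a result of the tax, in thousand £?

Producer surplus falls by £448 thousand.

Without the tax, 390 − 4P = 5P − 213 gives 9P = 603, so P* = £67 and Q* = 122.
With the tax collected from consumers, demand (in seller-price terms) shifts: Qd = 390 − 4(P + 9).
Solving gives Q = 102 with consumers paying £72 and producers receiving £63 (the £9 wedge).
ΔPS is the trapezoid between Q = 102 and Q = 122 of height £4: ½ · (122 + 102) · 4 = £448.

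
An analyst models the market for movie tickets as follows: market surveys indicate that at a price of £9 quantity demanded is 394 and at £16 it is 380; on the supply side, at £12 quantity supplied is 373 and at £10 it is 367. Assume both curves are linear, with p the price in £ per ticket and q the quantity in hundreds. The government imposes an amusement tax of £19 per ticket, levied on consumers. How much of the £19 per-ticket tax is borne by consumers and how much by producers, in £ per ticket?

Demand slope: (380 − 394)/(16 − 9) = -2, so qd = 412 − 2p.
Supply slope: (367 − 373)/(10 − 12) = 3, so qs = 3p + 337.
Without the tax, 412 − 2p = 3p + 337 gives 5p = 75, so p* = £15 and q* = 382.
With the tax collected from consumers, demand (in seller-price terms) shifts: qd = 412 − 2(p + 19).
Solving gives q = 359.2 with consumers paying £26.4 and producers receiving £7.4 (the £19 wedge).
Burden on consumers: £11.4; on producers: £7.6. (They sum to £19.)
The less price-elastic side of the market bears the larger share of a per-unit tax.

Consumers bear £11.4 per ticket; producers bear £7.6 per ticket.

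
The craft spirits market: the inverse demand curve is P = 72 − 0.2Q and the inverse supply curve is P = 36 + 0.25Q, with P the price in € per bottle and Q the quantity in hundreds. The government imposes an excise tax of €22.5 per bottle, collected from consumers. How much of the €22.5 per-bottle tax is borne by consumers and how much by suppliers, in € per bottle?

Consumers bear €10 per bottle; suppliers bear €12.5 per bottle.

Rewrite in direct form: Qd = 360 − 5P and Qs = 4P − 144.
Before the tax: set 360 − 5P = 4P − 144 → P* = €56, Q* = 80.
With the tax collected from consumers, demand (in seller-price terms) shifts: Qd = 360 − 5(P + 22.5).
New equilibrium: consumers pay €66, suppliers receive €43.5, Q = 30. (Wedge: Pb − Ps = 22.5.)
Burden on consumers: €10; on suppliers: €12.5. (They sum to €22.5.)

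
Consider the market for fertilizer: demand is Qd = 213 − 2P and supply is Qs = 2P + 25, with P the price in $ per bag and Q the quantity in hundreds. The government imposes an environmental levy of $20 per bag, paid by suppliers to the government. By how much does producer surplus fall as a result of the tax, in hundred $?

Before the tax: set 213 − 2P = 2P + 25 → P* = $47, Q* = 119.
With the tax collected from suppliers, supply shifts: Qs = 2(P − 20) + 25.
New equilibrium: consumers pay $57, suppliers receive $37, Q = 99. (Wedge: Pb − Ps = 20.)
ΔPS is the trapezoid between Q = 99 and Q = 119 of height $10: ½ · (119 + 99) · 10 = $1090.

Producer surplus falls by $1090 hundred.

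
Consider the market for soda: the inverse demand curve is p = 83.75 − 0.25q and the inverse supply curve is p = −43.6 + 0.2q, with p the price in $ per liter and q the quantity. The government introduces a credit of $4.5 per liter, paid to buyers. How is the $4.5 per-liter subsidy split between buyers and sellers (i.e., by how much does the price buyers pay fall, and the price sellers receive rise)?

Buyers gain $2.5 per liter; sellers gain $2 per liter.

Inverting to q(p) form: qd = 335 − 4p; qs = 5p + 218.
Without the subsidy, 335 − 4p = 5p + 218 gives 9p = 117, so p* = $13 and q* = 283.
With a per-unit subsidy paid to buyers, each effectively pays p − 4.5, so demand becomes qd = 335 − 4(p − 4.5).
New equilibrium: buyers pay $10.5, sellers receive $15, q = 293. (Wedge: pb − ps = −4.5.)
Gain to buyers: $2.5; to sellers: $2. (They sum to $4.5.)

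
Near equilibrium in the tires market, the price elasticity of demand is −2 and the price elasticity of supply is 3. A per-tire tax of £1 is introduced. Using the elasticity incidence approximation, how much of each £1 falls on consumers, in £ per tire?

Consumers bear ≈ £0.6 per tire.

Incidence ratio: consumers' share ≈ εs / (εs + |εd|) = 3 / (3 + 2) = 0.6.
So consumers bear ≈ 0.6 × £1 = £0.6; suppliers bear £0.4.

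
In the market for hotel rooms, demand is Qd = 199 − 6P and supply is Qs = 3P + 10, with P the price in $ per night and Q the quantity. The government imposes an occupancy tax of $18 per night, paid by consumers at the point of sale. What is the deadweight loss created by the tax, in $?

Before the tax: set 199 − 6P = 3P + 10 → P* = $21, Q* = 73.
With the tax collected from consumers, demand (in seller-price terms) shifts: Qd = 199 − 6(P + 18).
Solving gives Q = 37 with consumers paying $27 and sellers receiving $9 (the $18 wedge).
Quantity falls by |ΔQ| = |73 − 37| = 36.
DWL = ½ · t · |ΔQ| = ½ · 18 · 36 = $324.

Deadweight loss = $324.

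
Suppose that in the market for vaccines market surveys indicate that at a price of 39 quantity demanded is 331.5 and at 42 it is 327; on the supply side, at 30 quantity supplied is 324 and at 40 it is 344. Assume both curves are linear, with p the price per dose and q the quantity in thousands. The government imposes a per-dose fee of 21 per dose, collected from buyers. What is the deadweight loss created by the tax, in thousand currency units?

Deadweight loss = 189 thousand.

Demand slope: (327 − 331.5)/(42 − 39) = -1.5, so qd = 390 − 1.5p.
Supply slope: (344 − 324)/(40 − 30) = 2, so qs = 2p + 264.
Without the tax, 390 − 1.5p = 2p + 264 gives 3.5p = 126, so p* = 36 and q* = 336.
With the tax collected from buyers, demand (in seller-price terms) shifts: qd = 390 − 1.5(p + 21).
New equilibrium: buyers pay 48, producers receive 27, q = 318. (Wedge: pb − ps = 21.)
Quantity falls by |ΔQ| = |336 − 318| = 18.
DWL = ½ · t · |ΔQ| = ½ · 21 · 18 = 189.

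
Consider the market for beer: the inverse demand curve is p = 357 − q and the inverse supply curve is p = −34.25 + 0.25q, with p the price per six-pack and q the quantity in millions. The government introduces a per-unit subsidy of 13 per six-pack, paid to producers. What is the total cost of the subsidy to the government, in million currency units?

Inverting to q(p) form: qd = 357 − p; qs = 4p + 137.
Without the subsidy, 357 − p = 4p + 137 gives 5p = 220, so p* = 44 and q* = 313.
With a per-unit subsidy paid to producers, each receives p + 13 per unit sold, so supply becomes qs = 4(p + 13) + 137.
New equilibrium: buyers pay 33.6, producers receive 46.6, q = 323.4. (Wedge: pb − ps = −13.)
Outlay = t · Q = 13 · 323.4 = 4204.2.

Government outlay = 4204.2 million.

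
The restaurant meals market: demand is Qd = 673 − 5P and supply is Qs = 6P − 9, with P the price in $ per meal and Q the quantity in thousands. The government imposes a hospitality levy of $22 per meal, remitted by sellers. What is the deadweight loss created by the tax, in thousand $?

Before the tax: set 673 − 5P = 6P − 9 → P* = $62, Q* = 363.
With the tax collected from sellers, supply shifts: Qs = 6(P − 22) − 9.
New equilibrium: buyers pay $74, sellers receive $52, Q = 303. (Wedge: Pb − Ps = 22.)
Quantity falls by |ΔQ| = |363 − 303| = 60.
DWL = ½ · t · |ΔQ| = ½ · 22 · 60 = $660.

Deadweight loss = $660 thousand.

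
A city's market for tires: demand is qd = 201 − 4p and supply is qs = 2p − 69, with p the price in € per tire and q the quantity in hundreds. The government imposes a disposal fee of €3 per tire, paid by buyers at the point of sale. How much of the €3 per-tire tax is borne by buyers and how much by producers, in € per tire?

Without the tax, 201 − 4p = 2p − 69 gives 6p = 270, so p* = €45 and q* = 21.
With the tax collected from buyers, demand (in seller-price terms) shifts: qd = 201 − 4(p + 3).
New equilibrium: buyers pay €46, producers receive €43, q = 17. (Wedge: pb − ps = 3.)
Burden on buyers: €1; on producers: €2. (They sum to €3.)

Buyers bear €1 per tire; producers bear €2 per tire.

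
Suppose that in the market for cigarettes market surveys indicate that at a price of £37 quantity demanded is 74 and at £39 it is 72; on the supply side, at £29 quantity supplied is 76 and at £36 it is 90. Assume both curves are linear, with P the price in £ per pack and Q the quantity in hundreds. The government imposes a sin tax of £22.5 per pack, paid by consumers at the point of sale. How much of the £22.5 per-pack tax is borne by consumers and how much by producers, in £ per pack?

Consumers bear £15 per pack; producers bear £7.5 per pack.

Demand slope: (72 − 74)/(39 − 37) = -1, so Qd = 111 − P.
Supply slope: (90 − 76)/(36 − 29) = 2, so Qs = 2P + 18.
Before the tax: set 111 − P = 2P + 18 → P* = £31, Q* = 80.
With the tax collected from consumers, demand (in seller-price terms) shifts: Qd = 111 − (P + 22.5).
New equilibrium: consumers pay £46, producers receive £23.5, Q = 65. (Wedge: Pb − Ps = 22.5.)
Burden on consumers: £15; on producers: £7.5. (They sum to £22.5.)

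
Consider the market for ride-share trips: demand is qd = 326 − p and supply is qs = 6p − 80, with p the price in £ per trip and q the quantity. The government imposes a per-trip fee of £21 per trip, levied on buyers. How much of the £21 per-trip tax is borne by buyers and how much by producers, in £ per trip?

Buyers bear £18 per trip; producers bear £3 per trip.

Without the tax, 326 − p = 6p − 80 gives 7p = 406, so p* = £58 and q* = 268.
With the tax collected from buyers, demand (in seller-price terms) shifts: qd = 326 − (p + 21).
New equilibrium: buyers pay £76, producers receive £55, q = 250. (Wedge: pb − ps = 21.)
Burden on buyers: £18; on producers: £3. (They sum to £21.)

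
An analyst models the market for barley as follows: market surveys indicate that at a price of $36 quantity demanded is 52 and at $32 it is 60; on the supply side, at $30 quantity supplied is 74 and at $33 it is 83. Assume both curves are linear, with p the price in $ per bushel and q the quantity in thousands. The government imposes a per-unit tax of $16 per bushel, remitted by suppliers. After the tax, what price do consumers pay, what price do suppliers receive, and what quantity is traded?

Demand slope: (60 − 52)/(32 − 36) = -2, so qd = 124 − 2p.
Supply slope: (83 − 74)/(33 − 30) = 3, so qs = 3p − 16.
Before the tax: set 124 − 2p = 3p − 16 → p* = $28, q* = 68.
With the tax collected from suppliers, supply shifts: qs = 3(p − 16) − 16.
Solving gives q = 48.8 with consumers paying $37.6 and suppliers receiving $21.6 (the $16 wedge).

Consumers pay $37.6; suppliers receive $21.6; quantity = 48.8.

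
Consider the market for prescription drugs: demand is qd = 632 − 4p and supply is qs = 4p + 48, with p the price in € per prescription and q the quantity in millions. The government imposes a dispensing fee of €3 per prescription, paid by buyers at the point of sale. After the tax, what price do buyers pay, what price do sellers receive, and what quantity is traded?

Without the tax, 632 − 4p = 4p + 48 gives 8p = 584, so p* = €73 and q* = 340.
With the tax collected from buyers, demand (in seller-price terms) shifts: qd = 632 − 4(p + 3).
Solving gives q = 334 with buyers paying €74.5 and sellers receiving €71.5 (the €3 wedge).
The less price-elastic side of the market bears the larger share of a per-unit tax.

Buyers pay €74.5; sellers receive €71.5; quantity = 334.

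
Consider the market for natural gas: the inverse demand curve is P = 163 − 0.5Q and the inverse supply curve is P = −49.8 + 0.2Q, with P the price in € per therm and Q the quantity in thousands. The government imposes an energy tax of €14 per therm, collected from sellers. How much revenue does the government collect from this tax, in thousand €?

Tax revenue = €3976 thousand.

Rewrite in direct form: Qd = 326 − 2P and Qs = 5P + 249.
Before the tax: set 326 − 2P = 5P + 249 → P* = €11, Q* = 304.
With the tax collected from sellers, supply shifts: Qs = 5(P − 14) + 249.
Solving gives Q = 284 with consumers paying €21 and sellers receiving €7 (the €14 wedge).
Revenue = t · Q = 14 · 284 = €3976.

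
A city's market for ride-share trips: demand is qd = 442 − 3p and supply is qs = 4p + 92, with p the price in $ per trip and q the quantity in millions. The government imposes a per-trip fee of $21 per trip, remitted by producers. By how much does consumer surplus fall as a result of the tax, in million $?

Before the tax: set 442 − 3p = 4p + 92 → p* = $50, q* = 292.
With the tax collected from producers, supply shifts: qs = 4(p − 21) + 92.
Solving gives q = 256 with consumers paying $62 and producers receiving $41 (the $21 wedge).
ΔCS is the trapezoid between Q = 256 and Q = 292 of height $12: ½ · (292 + 256) · 12 = $3288.

Consumer surplus falls by $3288 million.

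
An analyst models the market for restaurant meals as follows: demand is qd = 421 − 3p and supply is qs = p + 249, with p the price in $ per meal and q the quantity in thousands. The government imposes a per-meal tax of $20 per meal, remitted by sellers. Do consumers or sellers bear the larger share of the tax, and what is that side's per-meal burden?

Without the tax, 421 − 3p = p + 249 gives 4p = 172, so p* = $43 and q* = 292.
With the tax collected from sellers, supply shifts: qs = (p − 20) + 249.
Solving gives q = 277 with consumers paying $48 and sellers receiving $28 (the $20 wedge).
Per-meal burden: consumers $5, sellers $15.
Sellers take the larger share because supply is less price-elastic here (demand slope 3 vs supply slope 1).
The less price-elastic side of the market bears the larger share of a per-unit tax.

Sellers bear the larger share: $15 per meal.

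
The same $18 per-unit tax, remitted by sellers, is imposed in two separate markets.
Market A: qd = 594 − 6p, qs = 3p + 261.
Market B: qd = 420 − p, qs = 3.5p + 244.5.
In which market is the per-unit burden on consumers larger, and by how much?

Market B, by $8.

Market A: pre-tax p* = $37, q* = 372; post-tax q = 336; per-unit burden on consumers = $6.
Market B: pre-tax p* = $39, q* = 381; post-tax q = 367; per-unit burden on consumers = $14.
Difference: $6 vs $14 → market B is larger by $8.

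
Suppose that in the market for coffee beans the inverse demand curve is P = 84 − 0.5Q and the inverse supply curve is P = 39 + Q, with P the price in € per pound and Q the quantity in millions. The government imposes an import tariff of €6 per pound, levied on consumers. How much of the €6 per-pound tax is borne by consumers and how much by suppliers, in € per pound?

Rewrite in direct form: Qd = 168 − 2P and Qs = P − 39.
Without the tax, 168 − 2P = P − 39 gives 3P = 207, so P* = €69 and Q* = 30.
With the tax collected from consumers, demand (in seller-price terms) shifts: Qd = 168 − 2(P + 6).
New equilibrium: consumers pay €71, suppliers receive €65, Q = 26. (Wedge: Pb − Ps = 6.)
Burden on consumers: €2; on suppliers: €4. (They sum to €6.)
The less price-elastic side of the market bears the larger share of a per-unit tax.

Consumers bear €2 per pound; suppliers bear €4 per pound.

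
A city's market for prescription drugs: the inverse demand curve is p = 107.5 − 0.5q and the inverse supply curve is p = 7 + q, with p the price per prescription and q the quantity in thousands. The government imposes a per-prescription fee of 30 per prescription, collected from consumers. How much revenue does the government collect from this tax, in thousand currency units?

Tax revenue = 1410 thousand.

Rewrite in direct form: qd = 215 − 2p and qs = p − 7.
Before the tax: set 215 − 2p = p − 7 → p* = 74, q* = 67.
With the tax collected from consumers, demand (in seller-price terms) shifts: qd = 215 − 2(p + 30).
Solving gives q = 47 with consumers paying 84 and suppliers receiving 54 (the 30 wedge).
Revenue = t · Q = 30 · 47 = 1410.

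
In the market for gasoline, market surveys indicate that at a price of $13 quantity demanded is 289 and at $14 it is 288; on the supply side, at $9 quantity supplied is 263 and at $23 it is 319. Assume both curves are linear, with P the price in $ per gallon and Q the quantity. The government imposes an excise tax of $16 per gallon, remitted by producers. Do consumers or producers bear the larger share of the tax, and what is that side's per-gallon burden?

Consumers bear the larger share: $12.8 per gallon.

Demand slope: (288 − 289)/(14 − 13) = -1, so Qd = 302 − P.
Supply slope: (319 − 263)/(23 − 9) = 4, so Qs = 4P + 227.
Without the tax, 302 − P = 4P + 227 gives 5P = 75, so P* = $15 and Q* = 287.
With the tax collected from producers, supply shifts: Qs = 4(P − 16) + 227.
New equilibrium: consumers pay $27.8, producers receive $11.8, Q = 274.2. (Wedge: Pb − Ps = 16.)
Per-gallon burden: consumers $12.8, producers $3.2.
Consumers take the larger share because demand is less price-elastic here (demand slope 1 vs supply slope 4).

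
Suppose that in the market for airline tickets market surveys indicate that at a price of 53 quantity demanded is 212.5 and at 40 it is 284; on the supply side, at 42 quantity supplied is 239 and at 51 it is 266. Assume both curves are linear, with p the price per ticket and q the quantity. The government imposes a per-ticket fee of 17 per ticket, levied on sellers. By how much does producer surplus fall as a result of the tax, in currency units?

Demand slope: (284 − 212.5)/(40 − 53) = -5.5, so qd = 504 − 5.5p.
Supply slope: (266 − 239)/(51 − 42) = 3, so qs = 3p + 113.
Before the tax: set 504 − 5.5p = 3p + 113 → p* = 46, q* = 251.
With the tax collected from sellers, supply shifts: qs = 3(p − 17) + 113.
Solving gives q = 218 with consumers paying 52 and sellers receiving 35 (the 17 wedge).
ΔPS is the trapezoid between Q = 218 and Q = 251 of height 11: ½ · (251 + 218) · 11 = 2579.5.

Producer surplus falls by 2579.5.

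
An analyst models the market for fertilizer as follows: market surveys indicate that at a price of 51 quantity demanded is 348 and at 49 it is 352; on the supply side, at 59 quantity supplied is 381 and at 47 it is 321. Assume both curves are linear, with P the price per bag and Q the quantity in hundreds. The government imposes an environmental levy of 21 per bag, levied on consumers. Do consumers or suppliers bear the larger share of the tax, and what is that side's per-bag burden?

Demand slope: (352 − 348)/(49 − 51) = -2, so Qd = 450 − 2P.
Supply slope: (321 − 381)/(47 − 59) = 5, so Qs = 5P + 86.
Before the tax: set 450 − 2P = 5P + 86 → P* = 52, Q* = 346.
With the tax collected from consumers, demand (in seller-price terms) shifts: Qd = 450 − 2(P + 21).
New equilibrium: consumers pay 67, suppliers receive 46, Q = 316. (Wedge: Pb − Ps = 21.)
Per-bag burden: consumers 15, suppliers 6.
Consumers take the larger share because demand is less price-elastic here (demand slope 2 vs supply slope 5).

Consumers bear the larger share: 15 per bag.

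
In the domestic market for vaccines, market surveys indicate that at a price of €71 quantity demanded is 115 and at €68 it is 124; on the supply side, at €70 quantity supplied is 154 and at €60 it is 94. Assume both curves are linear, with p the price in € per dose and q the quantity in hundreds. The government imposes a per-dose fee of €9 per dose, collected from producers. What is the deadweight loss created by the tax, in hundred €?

Demand slope: (124 − 115)/(68 − 71) = -3, so qd = 328 − 3p.
Supply slope: (94 − 154)/(60 − 70) = 6, so qs = 6p − 266.
Without the tax, 328 − 3p = 6p − 266 gives 9p = 594, so p* = €66 and q* = 130.
With the tax collected from producers, supply shifts: qs = 6(p − 9) − 266.
Solving gives q = 112 with consumers paying €72 and producers receiving €63 (the €9 wedge).
Quantity falls by |ΔQ| = |130 − 112| = 18.
DWL = ½ · t · |ΔQ| = ½ · 9 · 18 = €81.

Deadweight loss = €81 hundred.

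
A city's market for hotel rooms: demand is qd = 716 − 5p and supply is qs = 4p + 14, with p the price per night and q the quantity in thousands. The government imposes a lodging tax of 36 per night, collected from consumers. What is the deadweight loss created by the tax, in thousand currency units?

Deadweight loss = 1440 thousand.

Without the tax, 716 − 5p = 4p + 14 gives 9p = 702, so p* = 78 and q* = 326.
With the tax collected from consumers, demand (in seller-price terms) shifts: qd = 716 − 5(p + 36).
New equilibrium: consumers pay 94, sellers receive 58, q = 246. (Wedge: pb − ps = 36.)
Quantity falls by |ΔQ| = |326 − 246| = 80.
DWL = ½ · t · |ΔQ| = ½ · 36 · 80 = 1440.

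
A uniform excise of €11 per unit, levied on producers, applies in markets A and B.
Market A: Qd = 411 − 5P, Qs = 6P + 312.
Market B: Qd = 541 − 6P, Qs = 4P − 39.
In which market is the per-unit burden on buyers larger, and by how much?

Market A: pre-tax P* = €9, Q* = 366; post-tax Q = 336; per-unit burden on buyers = €6.
Market B: pre-tax P* = €58, Q* = 193; post-tax Q = 166.6; per-unit burden on buyers = €4.4.
Difference: €6 vs €4.4 → market A is larger by €1.6.

Market A, by €1.6.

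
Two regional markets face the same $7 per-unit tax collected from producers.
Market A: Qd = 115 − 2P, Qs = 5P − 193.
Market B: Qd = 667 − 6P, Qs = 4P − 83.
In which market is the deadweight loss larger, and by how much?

Market B, by $23.8.

Market A: pre-tax P* = $44, Q* = 27; post-tax Q = 17; deadweight loss = $35.
Market B: pre-tax P* = $75, Q* = 217; post-tax Q = 200.2; deadweight loss = $58.8.
Difference: $35 vs $58.8 → market B is larger by $23.8.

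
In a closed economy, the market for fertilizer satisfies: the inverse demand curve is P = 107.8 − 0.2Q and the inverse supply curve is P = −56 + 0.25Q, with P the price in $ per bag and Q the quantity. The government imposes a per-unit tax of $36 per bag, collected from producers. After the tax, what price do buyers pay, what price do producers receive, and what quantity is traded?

Rewrite in direct form: Qd = 539 − 5P and Qs = 4P + 224.
Without the tax, 539 − 5P = 4P + 224 gives 9P = 315, so P* = $35 and Q* = 364.
With the tax collected from producers, supply shifts: Qs = 4(P − 36) + 224.
New equilibrium: buyers pay $51, producers receive $15, Q = 284. (Wedge: Pb − Ps = 36.)
The less price-elastic side of the market bears the larger share of a per-unit tax.

Buyers pay $51; producers receive $15; quantity = 284.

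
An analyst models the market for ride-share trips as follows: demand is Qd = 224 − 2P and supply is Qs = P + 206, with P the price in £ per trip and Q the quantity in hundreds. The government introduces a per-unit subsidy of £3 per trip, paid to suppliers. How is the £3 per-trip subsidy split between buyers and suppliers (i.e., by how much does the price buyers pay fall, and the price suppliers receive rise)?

Buyers gain £1 per trip; suppliers gain £2 per trip.

Before the subsidy: set 224 − 2P = P + 206 → P* = £6, Q* = 212.
With a per-unit subsidy paid to suppliers, each receives P + 3 per unit sold, so supply becomes Qs = (P + 3) + 206.
Solving gives Q = 214 with buyers paying £5 and suppliers receiving £8 (the £3 wedge).
Gain to buyers: £1; to suppliers: £2. (They sum to £3.)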